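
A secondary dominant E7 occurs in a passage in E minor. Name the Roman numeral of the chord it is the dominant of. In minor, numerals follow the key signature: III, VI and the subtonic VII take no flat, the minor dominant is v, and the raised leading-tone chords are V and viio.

iv

The chord is a dominant seventh chord on E.
A dominant resolves down a perfect fifth: E → A. In E minor, A is scale degree 4, i.e. iv.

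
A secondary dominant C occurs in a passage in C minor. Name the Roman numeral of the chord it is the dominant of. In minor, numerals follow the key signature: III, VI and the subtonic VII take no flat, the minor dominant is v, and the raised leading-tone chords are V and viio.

iv

The chord is a major triad on C.
A dominant resolves down a perfect fifth: C → F. In C minor, F is scale degree 4, i.e. iv.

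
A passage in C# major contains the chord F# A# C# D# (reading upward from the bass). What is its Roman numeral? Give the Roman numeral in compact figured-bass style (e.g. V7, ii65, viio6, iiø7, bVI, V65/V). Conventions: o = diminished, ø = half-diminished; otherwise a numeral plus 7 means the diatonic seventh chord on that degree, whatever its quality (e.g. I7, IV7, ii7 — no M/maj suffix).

ii65

Stacked in thirds the chord is D#-F#-A#-C#: a minor seventh chord on D#.
In C# major, D# is the supertonic; the diatonic minor seventh chord there is ii7.
With F# in the bass the chord is in first inversion, so the figured bass is 65.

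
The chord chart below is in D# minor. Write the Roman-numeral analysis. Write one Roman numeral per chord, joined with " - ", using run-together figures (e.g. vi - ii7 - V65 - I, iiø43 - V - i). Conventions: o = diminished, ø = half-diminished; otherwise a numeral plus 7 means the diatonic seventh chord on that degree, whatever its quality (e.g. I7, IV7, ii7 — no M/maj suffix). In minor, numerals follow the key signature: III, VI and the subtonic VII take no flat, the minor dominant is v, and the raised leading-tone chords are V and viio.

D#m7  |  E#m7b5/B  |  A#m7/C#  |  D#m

i7 - iiø43 - v65 - i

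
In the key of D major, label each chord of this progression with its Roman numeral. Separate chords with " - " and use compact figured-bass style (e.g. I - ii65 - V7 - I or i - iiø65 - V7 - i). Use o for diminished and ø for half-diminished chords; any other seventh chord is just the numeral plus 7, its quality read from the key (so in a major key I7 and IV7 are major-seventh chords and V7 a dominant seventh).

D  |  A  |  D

I - V - I

D: major triad on D = scale degree 1 → I.
A: root A is the dominant; major triad there is V.
D: root D is the tonic; major triad there is I.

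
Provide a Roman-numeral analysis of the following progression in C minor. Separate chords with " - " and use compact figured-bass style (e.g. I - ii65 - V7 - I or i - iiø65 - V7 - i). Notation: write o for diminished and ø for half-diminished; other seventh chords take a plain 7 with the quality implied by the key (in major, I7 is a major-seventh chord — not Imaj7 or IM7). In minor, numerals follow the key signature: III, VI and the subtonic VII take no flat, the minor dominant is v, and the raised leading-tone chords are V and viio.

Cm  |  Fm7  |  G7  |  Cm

Cm: root C is the tonic; minor triad there is i.
Fm7 has root F, degree 4 in C minor, so iv7.
G7 has root G, degree 5 in C minor, so V7.
Cm has root C, degree 1 in C minor, so i.

i - iv7 - V7 - i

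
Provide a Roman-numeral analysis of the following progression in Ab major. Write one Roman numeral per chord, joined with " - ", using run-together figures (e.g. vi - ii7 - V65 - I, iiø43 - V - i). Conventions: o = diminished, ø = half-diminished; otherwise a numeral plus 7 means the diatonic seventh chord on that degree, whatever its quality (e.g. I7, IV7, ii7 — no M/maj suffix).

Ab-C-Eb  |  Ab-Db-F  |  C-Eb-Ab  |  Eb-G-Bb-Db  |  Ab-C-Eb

Ab-C-Eb has root Ab, degree 1 in Ab major, so I.
Ab-Db-F: major triad on Db = scale degree 4 → IV64.
C-Eb-Ab: root Ab is the tonic; major triad there is I6.
Eb-G-Bb-Db has root Eb, degree 5 in Ab major, so V7.
Ab-C-Eb: major triad on Ab = scale degree 1 → I.

I - IV64 - I6 - V7 - I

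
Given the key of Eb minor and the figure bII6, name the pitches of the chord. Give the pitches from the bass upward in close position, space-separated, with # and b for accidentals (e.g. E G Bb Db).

Ab Cb Fb

Scale degree 2 in Eb minor is F; lowering it a half step gives Fb. bII6 is the Neapolitan sixth — a major triad on the lowered second degree, here in its customary first inversion.
So the chord is Fb-Ab-Cb, a major triad.
The figured bass 6 indicates first inversion, placing the third (Ab) in the bass: Ab-Cb-Fb.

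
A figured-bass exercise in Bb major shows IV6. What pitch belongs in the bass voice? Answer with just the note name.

G

IV in Bb major has root Eb; the chord is Eb-G-Bb.
The figure 6 means first inversion — the third is in the bass.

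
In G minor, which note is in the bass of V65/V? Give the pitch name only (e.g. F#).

The applied chord V65/V is rooted on A: A-C#-E-G.
The figure 65 means first inversion — the third is in the bass.

C#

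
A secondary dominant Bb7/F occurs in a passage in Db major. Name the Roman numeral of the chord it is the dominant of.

The chord is a dominant seventh chord on Bb.
A dominant resolves down a perfect fifth: Bb → Eb. In Db major, Eb is scale degree 2, i.e. ii.

ii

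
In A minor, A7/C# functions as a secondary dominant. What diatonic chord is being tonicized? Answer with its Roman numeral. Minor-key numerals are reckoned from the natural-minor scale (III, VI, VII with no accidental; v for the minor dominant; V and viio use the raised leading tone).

The chord is a dominant seventh chord on A.
A dominant resolves down a perfect fifth: A → D. In A minor, D is scale degree 4, i.e. iv.

iv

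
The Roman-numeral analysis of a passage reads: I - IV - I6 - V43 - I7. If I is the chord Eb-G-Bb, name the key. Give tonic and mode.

The anchor chord is a major triad on Eb, labeled I.
If Eb is scale degree 1 and the mode makes that degree carry a major triad, the tonic is Eb and the mode is major.

Eb major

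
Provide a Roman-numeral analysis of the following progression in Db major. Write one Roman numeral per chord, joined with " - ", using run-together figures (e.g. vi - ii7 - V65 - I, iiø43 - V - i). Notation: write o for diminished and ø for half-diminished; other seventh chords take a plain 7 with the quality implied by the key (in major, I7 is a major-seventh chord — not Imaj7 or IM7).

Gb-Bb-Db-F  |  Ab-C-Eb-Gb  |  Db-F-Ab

Gb-Bb-Db-F has root Gb, degree 4 in Db major, so IV7.
Ab-C-Eb-Gb has root Ab, degree 5 in Db major, so V7.
Db-F-Ab has root Db, degree 1 in Db major, so I.

IV7 - V7 - I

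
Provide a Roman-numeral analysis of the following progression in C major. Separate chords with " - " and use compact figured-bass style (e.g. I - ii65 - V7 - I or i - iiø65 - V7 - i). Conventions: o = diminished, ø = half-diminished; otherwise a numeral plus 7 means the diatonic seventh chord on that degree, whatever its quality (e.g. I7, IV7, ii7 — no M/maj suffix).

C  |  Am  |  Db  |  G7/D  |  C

I - vi - bII - V43 - I

C: major triad on C = scale degree 1 → I.
Am: minor triad on A = scale degree 6 → vi.
Db: major triad on Db — chromatic; Db is the lowered second degree, so this is the Neapolitan chord, bII.
G7/D: dominant seventh chord on G = scale degree 5 → V43.
C has root C, degree 1 in C major, so I.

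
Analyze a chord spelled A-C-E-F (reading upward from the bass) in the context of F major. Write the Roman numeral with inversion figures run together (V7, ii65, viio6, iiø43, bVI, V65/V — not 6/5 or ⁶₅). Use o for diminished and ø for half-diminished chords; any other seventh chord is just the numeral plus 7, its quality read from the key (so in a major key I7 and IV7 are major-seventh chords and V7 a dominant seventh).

I65

Stacked in thirds the chord is F-A-C-E: a major seventh chord on F.
In F major, F is the tonic; the diatonic major seventh chord there is I7.
With A in the bass the chord is in first inversion, so the figured bass is 65.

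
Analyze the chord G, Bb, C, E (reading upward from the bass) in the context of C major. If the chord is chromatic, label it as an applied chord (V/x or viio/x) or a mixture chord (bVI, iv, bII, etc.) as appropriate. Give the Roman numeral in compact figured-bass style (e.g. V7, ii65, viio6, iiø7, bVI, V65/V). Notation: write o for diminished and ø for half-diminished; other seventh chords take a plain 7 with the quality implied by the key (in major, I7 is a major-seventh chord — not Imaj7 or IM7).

Stacked in thirds the chord is C-E-G-Bb: a dominant seventh chord on C.
C is not a diatonic chord root with this quality in C major, but it lies a perfect fifth above F (IV), so the chord functions as an applied dominant of IV.
With G in the bass the chord is in second inversion, so the figured bass is 43.

V43/IV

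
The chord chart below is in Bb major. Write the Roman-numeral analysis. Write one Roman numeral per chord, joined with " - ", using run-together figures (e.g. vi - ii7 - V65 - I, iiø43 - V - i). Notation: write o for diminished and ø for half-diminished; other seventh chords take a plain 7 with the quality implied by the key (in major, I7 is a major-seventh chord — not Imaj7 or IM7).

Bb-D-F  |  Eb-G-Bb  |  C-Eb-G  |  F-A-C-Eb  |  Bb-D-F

Bb-D-F: root Bb is the tonic; major triad there is I.
Eb-G-Bb has root Eb, degree 4 in Bb major, so IV.
C-Eb-G: root C is the supertonic; minor triad there is ii.
F-A-C-Eb: dominant seventh chord on F = scale degree 5 → V7.
Bb-D-F: major triad on Bb = scale degree 1 → I.

I - IV - ii - V7 - I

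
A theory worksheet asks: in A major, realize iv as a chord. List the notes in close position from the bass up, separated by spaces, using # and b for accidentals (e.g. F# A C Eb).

D F A

iv is the minor subdominant, borrowed from the parallel minor. In A major that root is D.
So the chord is D-F-A, a minor triad.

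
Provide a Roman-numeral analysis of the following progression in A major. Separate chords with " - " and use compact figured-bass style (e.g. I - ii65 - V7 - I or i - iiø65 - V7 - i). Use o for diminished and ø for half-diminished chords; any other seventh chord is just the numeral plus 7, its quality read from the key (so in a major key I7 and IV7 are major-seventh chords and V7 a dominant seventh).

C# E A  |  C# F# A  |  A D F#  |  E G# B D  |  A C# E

I6 - vi64 - IV64 - V7 - I

C#-E-A: root A is the tonic; major triad there is I6.
C#-F#-A has root F#, degree 6 in A major, so vi64.
A-D-F#: root D is the subdominant; major triad there is IV64.
E-G#-B-D: dominant seventh chord on E = scale degree 5 → V7.
A-C#-E has root A, degree 1 in A major, so I.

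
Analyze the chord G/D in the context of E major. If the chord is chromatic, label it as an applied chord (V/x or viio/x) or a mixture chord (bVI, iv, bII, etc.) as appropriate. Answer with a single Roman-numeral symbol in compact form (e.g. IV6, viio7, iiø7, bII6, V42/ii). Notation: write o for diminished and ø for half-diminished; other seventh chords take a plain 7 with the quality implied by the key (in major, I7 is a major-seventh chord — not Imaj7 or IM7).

bIII64

Stacked in thirds the chord is G-B-D: a major triad on G.
G is the lowered third degree of E major (diatonic 3 would be G#). This is a major triad on the lowered third degree, borrowed from the parallel minor.
With D in the bass the chord is in second inversion, so the figured bass is 64.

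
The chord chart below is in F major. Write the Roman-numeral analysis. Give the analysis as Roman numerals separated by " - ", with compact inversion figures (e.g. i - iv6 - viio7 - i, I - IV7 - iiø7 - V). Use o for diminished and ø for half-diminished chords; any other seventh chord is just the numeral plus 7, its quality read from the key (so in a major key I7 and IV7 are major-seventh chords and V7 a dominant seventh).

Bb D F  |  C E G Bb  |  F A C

Bb-D-F has root Bb, degree 4 in F major, so IV.
C-E-G-Bb has root C, degree 5 in F major, so V7.
F-A-C: root F is the tonic; major triad there is I.

IV - V7 - I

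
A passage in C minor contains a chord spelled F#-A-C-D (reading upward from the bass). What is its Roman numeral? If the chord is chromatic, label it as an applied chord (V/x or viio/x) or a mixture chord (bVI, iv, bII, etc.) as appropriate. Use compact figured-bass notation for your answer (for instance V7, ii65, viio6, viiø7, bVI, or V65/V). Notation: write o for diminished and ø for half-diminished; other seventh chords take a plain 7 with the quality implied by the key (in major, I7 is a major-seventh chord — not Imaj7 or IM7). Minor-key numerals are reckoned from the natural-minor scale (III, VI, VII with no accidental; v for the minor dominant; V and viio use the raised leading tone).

V65/V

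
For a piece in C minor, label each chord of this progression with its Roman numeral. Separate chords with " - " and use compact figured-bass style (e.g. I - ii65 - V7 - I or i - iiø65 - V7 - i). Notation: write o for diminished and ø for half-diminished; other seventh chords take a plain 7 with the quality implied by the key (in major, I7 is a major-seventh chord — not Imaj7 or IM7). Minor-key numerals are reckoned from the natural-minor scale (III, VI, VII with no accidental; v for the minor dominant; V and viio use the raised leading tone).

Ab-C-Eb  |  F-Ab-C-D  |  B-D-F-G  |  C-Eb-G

Ab-C-Eb has root Ab, degree 6 in C minor, so VI.
F-Ab-C-D: half-diminished seventh chord on D = scale degree 2 → iiø65.
B-D-F-G: dominant seventh chord on G = scale degree 5 → V65.
C-Eb-G has root C, degree 1 in C minor, so i.

VI - iiø65 - V65 - i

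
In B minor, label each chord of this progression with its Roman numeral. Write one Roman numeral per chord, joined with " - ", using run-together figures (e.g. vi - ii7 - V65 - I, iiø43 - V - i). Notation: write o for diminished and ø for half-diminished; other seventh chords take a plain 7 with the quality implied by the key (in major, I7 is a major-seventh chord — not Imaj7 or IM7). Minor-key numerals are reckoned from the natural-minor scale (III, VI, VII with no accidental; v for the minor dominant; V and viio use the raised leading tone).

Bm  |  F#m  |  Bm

Bm has root B, degree 1 in B minor, so i.
F#m: root F# is the dominant; minor triad there is v.
Bm: minor triad on B = scale degree 1 → i.

i - v - i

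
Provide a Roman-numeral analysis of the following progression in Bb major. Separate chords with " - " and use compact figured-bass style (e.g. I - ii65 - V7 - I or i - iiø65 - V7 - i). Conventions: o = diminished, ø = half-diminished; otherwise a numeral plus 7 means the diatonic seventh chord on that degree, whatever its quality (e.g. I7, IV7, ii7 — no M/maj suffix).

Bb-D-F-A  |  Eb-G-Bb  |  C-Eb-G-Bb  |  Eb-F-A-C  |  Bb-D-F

I7 - IV - ii7 - V42 - I

Bb-D-F-A: major seventh chord on Bb = scale degree 1 → I7.
Eb-G-Bb has root Eb, degree 4 in Bb major, so IV.
C-Eb-G-Bb: root C is the supertonic; minor seventh chord there is ii7.
Eb-F-A-C: root F is the dominant; dominant seventh chord there is V42.
Bb-D-F: root Bb is the tonic; major triad there is I.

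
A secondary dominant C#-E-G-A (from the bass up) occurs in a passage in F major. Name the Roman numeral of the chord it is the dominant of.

vi

The chord is a dominant seventh chord on A.
A dominant resolves down a perfect fifth: A → D. In F major, D is scale degree 6, i.e. vi.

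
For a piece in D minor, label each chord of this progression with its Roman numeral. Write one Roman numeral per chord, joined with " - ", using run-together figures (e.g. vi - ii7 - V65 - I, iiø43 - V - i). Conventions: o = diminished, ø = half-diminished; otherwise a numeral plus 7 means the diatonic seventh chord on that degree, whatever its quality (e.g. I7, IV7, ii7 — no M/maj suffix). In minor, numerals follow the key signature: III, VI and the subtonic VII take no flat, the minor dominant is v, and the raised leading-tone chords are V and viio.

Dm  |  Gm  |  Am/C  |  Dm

i - iv - v6 - i

Dm: root D is the tonic; minor triad there is i.
Gm has root G, degree 4 in D minor, so iv.
Am/C: root A is the dominant; minor triad there is v6.
Dm: minor triad on D = scale degree 1 → i.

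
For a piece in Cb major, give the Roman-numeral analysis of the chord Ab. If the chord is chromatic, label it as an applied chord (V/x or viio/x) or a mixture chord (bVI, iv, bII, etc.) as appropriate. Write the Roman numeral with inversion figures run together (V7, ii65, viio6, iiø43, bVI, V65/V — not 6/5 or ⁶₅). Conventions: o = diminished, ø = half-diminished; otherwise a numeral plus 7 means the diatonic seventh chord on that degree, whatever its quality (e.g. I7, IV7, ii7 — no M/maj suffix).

V/ii

The pitches Ab-C-Eb form a major triad rooted on Ab.
Ab is not a diatonic chord root with this quality in Cb major, but it lies a perfect fifth above Db (ii), so the chord functions as an applied dominant of ii.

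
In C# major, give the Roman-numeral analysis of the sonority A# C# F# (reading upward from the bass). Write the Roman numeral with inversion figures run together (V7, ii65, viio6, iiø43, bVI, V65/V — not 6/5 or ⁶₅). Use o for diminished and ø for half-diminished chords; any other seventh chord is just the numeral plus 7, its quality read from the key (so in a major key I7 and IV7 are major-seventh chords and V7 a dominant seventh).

IV6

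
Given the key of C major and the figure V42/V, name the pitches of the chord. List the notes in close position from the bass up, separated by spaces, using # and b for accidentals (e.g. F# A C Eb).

The slash means an applied dominant: we want the dominant of V. In C major, V is G major, and its dominant is built on D.
Building a dominant seventh chord on D gives D-F#-A-C.
The figured bass 42 indicates third inversion, placing the seventh (C) in the bass: C-D-F#-A.

C D F# A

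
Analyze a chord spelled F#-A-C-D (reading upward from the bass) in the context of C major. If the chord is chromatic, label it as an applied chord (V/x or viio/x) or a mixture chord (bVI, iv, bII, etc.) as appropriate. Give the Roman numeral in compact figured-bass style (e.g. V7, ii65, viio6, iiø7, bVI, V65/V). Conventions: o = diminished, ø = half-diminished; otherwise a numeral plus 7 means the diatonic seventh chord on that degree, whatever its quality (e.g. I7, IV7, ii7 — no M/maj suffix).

Stacked in thirds the chord is D-F#-A-C: a dominant seventh chord on D.
D is not a diatonic chord root with this quality in C major, but it lies a perfect fifth above G (V), so the chord functions as an applied dominant of V.
With F# in the bass the chord is in first inversion, so the figured bass is 65.

V65/V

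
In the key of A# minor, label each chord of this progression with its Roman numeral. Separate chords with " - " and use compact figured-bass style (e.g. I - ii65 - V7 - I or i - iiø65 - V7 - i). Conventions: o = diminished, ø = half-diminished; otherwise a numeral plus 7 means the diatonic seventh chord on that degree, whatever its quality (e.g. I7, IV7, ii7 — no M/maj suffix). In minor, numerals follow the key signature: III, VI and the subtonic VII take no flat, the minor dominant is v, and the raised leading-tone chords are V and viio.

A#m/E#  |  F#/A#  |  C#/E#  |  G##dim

i64 - VI6 - III6 - viio

A#m/E#: root A# is the tonic; minor triad there is i64.
F#/A#: major triad on F# = scale degree 6 → VI6.
C#/E#: major triad on C# = scale degree 3 → III6.
G##dim has root G##, degree 7 in A# minor, so viio.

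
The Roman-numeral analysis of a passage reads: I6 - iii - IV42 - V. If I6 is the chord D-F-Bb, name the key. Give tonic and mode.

Bb major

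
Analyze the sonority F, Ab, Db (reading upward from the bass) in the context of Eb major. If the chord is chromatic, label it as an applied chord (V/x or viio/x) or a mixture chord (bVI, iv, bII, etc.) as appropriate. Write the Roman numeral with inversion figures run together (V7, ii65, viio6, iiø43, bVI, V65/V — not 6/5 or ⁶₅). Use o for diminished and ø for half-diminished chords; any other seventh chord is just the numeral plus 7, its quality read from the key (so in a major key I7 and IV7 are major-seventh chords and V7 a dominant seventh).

bVII6

Stacked in thirds the chord is Db-F-Ab: a major triad on Db.
Db is the lowered seventh degree of Eb major (diatonic 7 would be D). This is a major triad on the lowered seventh degree (the subtonic), borrowed from the parallel minor.
With F in the bass the chord is in first inversion, so the figured bass is 6.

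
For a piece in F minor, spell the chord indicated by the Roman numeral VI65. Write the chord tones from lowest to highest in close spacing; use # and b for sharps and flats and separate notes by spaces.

F Ab C Db

In F minor, scale degree 6 is Db, and the diatonic chord built there is a major seventh chord.
That chord is spelled Db-F-Ab-C.
With the 65 figure the chord is in first inversion; from the bass F upward in close position it reads F-Ab-C-Db.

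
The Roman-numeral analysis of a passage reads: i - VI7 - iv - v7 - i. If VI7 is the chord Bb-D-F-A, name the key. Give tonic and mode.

D minor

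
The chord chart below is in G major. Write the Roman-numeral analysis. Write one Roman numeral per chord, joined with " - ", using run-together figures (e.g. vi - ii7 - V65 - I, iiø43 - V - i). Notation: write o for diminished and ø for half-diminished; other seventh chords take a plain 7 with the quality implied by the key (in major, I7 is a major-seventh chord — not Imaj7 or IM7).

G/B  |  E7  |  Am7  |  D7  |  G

G/B: root G is the tonic; major triad there is I6.
E7: chromatic; E is V of ii, so V7/ii.
Am7: root A is the supertonic; minor seventh chord there is ii7.
D7: root D is the dominant; dominant seventh chord there is V7.
G: root G is the tonic; major triad there is I.

I6 - V7/ii - ii7 - V7 - I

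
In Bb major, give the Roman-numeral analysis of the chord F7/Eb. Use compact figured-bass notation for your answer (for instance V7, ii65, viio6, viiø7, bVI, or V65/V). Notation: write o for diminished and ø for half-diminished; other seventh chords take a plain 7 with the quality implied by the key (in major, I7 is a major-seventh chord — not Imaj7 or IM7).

The pitches F-A-C-Eb form a dominant seventh chord rooted on F.
F is scale degree 5 in Bb major, and a dominant seventh chord on that degree is written V7.
With Eb in the bass the chord is in third inversion, so the figured bass is 42.

V42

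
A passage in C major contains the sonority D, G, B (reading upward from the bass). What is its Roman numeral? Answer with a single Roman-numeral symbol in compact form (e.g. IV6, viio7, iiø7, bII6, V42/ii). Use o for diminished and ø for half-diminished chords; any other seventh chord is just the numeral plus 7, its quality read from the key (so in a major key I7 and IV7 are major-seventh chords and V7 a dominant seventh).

The pitches G-B-D form a major triad rooted on G.
In C major, G is the dominant; the diatonic major triad there is V.
With D in the bass the chord is in second inversion, so the figured bass is 64.

V64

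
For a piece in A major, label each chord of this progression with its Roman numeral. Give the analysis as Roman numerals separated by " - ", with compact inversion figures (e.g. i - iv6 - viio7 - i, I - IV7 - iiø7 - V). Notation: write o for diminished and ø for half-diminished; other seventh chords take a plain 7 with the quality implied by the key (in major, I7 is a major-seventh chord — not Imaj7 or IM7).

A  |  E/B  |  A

I - V64 - I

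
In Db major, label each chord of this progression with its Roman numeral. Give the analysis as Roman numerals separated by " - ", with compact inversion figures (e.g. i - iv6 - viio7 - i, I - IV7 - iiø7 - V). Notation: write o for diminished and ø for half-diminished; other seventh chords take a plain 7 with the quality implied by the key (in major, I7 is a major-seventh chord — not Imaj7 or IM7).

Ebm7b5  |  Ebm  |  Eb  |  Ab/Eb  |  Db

Ebm7b5 is non-diatonic — iiø7, a mixture chord from Db minor.
Ebm: minor triad on Eb = scale degree 2 → ii.
Eb: chromatic; Eb is V of V, so V/V.
Ab/Eb: major triad on Ab = scale degree 5 → V64.
Db has root Db, degree 1 in Db major, so I.

iiø7 - ii - V/V - V64 - I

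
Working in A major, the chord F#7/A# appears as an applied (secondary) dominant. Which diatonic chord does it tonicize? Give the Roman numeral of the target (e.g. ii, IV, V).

ii

The chord is a dominant seventh chord on F#.
A dominant resolves down a perfect fifth: F# → B. In A major, B is scale degree 2, i.e. ii.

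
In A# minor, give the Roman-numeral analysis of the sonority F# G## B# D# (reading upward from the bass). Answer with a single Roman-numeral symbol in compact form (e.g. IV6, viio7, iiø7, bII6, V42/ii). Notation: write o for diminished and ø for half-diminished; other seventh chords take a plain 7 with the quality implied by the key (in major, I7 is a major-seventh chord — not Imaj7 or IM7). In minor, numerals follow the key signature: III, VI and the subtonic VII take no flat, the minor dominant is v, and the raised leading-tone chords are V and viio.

viio42

Stacked in thirds the chord is G##-B#-D#-F#: a fully diminished seventh chord on G##.
G## is scale degree 7 in A# minor, and a fully diminished seventh chord on that degree is written viio7.
With F# in the bass the chord is in third inversion, so the figured bass is 42.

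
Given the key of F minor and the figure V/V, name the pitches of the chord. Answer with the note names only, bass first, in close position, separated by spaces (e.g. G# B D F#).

The slash means an applied dominant: we want the dominant of V. In F minor, V is C major, and its dominant is built on G.
Building a major triad on G gives G-B-D.

G B D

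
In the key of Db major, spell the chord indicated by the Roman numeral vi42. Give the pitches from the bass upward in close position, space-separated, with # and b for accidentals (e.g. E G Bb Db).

The numeral's case and figure indicate a minor seventh chord. In Db major its root, the submediant, is Bb.
That chord is spelled Bb-Db-F-Ab.
With the 42 figure the chord is in third inversion; from the bass Ab upward in close position it reads Ab-Bb-Db-F.

Ab Bb Db F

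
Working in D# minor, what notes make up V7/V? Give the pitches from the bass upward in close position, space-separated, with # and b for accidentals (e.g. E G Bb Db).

The slash means an applied dominant: we want the dominant of V. In D# minor, V is A# major, and its dominant is built on E#.
Building a dominant seventh chord on E# gives E#-G##-B#-D#.

E# G## B# D#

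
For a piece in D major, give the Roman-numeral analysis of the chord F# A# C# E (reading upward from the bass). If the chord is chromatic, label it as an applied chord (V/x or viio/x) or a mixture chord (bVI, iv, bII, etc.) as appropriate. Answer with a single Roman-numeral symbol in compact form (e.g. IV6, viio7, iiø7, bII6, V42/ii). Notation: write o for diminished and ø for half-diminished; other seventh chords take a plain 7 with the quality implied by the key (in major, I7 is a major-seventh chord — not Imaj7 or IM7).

V7/vi

Stacked in thirds the chord is F#-A#-C#-E: a dominant seventh chord on F#.
F# is not a diatonic chord root with this quality in D major, but it lies a perfect fifth above B (vi), so the chord functions as an applied dominant of vi.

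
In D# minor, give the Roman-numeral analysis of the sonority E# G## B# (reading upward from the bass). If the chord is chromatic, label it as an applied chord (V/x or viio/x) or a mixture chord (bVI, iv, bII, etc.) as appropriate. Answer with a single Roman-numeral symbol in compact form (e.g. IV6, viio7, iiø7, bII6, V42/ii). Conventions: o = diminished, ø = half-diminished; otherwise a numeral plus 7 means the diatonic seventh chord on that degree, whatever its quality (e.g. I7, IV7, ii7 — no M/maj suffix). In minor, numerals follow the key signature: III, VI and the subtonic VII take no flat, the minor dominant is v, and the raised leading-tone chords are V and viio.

V/V

The pitches E#-G##-B# form a major triad rooted on E#.
E# is not a diatonic chord root with this quality in D# minor, but it lies a perfect fifth above A# (V), so the chord functions as an applied dominant of V.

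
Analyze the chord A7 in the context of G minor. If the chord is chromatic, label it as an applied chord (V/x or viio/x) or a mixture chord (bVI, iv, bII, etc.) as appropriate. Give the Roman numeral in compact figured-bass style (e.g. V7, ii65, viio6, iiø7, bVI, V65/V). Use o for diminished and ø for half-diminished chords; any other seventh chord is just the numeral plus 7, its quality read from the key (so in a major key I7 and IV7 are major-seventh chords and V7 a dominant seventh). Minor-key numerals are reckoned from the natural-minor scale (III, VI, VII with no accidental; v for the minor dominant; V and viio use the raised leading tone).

Stacked in thirds the chord is A-C#-E-G: a dominant seventh chord on A.
A is not a diatonic chord root with this quality in G minor, but it lies a perfect fifth above D (V), so the chord functions as an applied dominant of V.

V7/V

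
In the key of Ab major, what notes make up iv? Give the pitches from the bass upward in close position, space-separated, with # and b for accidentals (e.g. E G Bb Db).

Db Fb Ab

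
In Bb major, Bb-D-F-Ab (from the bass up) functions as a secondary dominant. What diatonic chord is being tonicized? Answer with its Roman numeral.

The chord is a dominant seventh chord on Bb.
A dominant resolves down a perfect fifth: Bb → Eb. In Bb major, Eb is scale degree 4, i.e. IV.

IV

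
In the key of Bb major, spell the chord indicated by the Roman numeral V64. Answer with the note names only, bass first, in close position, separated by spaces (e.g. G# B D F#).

C F A

The numeral's case and figure indicate a major triad. In Bb major its root, scale degree 5, is F.
That chord is spelled F-A-C.
With the 64 figure the chord is in second inversion; from the bass C upward in close position it reads C-F-A.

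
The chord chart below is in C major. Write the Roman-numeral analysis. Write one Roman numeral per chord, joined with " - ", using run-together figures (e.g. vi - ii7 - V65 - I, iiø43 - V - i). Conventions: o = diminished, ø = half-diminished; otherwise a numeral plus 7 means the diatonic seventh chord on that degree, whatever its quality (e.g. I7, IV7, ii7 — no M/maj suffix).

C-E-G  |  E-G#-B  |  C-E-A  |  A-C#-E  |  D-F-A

I - V/vi - vi6 - V/ii - ii

C-E-G: root C is the tonic; major triad there is I.
E-G#-B: chromatic; E is V of vi, so V/vi.
C-E-A: root A is the submediant; minor triad there is vi6.
A-C#-E: chromatic; A is V of ii, so V/ii.
D-F-A has root D, degree 2 in C major, so ii.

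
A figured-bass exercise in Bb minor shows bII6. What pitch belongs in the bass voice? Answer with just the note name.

Eb

bII in Bb minor has root Cb; the chord is Cb-Eb-Gb.
The figure 6 means first inversion — the third is in the bass.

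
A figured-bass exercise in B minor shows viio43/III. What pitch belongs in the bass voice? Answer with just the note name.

G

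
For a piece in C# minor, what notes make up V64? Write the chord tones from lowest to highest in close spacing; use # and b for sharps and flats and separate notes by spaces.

D# G# B#

In C# minor, scale degree 5 is G#. The dominant is major (leading tone raised), so V is a major triad.
That chord is spelled G#-B#-D#.
With the 64 figure the chord is in second inversion; from the bass D# upward in close position it reads D#-G#-B#.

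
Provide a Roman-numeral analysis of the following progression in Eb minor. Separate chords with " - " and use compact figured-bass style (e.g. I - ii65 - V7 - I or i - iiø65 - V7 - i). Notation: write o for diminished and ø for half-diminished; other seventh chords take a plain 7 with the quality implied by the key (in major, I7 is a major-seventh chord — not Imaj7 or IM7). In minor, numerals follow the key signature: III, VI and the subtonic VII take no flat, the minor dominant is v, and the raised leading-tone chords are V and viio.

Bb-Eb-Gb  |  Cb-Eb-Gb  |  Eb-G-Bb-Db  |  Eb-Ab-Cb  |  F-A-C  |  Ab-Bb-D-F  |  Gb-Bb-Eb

i64 - VI - V7/iv - iv64 - V/V - V42 - i6

Bb-Eb-Gb has root Eb, degree 1 in Eb minor, so i64.
Cb-Eb-Gb has root Cb, degree 6 in Eb minor, so VI.
Eb-G-Bb-Db: chromatic; Eb is V of iv, so V7/iv.
Eb-Ab-Cb: root Ab is the subdominant; minor triad there is iv64.
F-A-C: a major triad on F, the applied dominant of V → V/V.
Ab-Bb-D-F: root Bb is the dominant; dominant seventh chord there is V42.
Gb-Bb-Eb has root Eb, degree 1 in Eb minor, so i6.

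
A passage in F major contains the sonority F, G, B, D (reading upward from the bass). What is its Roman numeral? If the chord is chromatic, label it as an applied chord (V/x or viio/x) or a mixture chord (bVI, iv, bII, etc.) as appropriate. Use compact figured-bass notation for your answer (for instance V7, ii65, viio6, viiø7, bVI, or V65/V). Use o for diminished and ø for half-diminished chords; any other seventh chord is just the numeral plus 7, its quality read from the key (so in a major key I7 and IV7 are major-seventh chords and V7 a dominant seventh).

V42/V

The pitches G-B-D-F form a dominant seventh chord rooted on G.
G is not a diatonic chord root with this quality in F major, but it lies a perfect fifth above C (V), so the chord functions as an applied dominant of V.
With F in the bass the chord is in third inversion, so the figured bass is 42.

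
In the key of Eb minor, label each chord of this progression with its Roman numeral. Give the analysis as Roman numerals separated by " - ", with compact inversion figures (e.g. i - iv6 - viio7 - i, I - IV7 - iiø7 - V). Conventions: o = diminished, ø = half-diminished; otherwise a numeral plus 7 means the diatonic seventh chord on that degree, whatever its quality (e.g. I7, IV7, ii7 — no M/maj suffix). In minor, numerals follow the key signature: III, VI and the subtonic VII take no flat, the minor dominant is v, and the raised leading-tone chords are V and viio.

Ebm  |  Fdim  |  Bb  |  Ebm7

i - iio - V - i7

Ebm has root Eb, degree 1 in Eb minor, so i.
Fdim has root F, degree 2 in Eb minor, so iio.
Bb: root Bb is the dominant; major triad there is V.
Ebm7: minor seventh chord on Eb = scale degree 1 → i7.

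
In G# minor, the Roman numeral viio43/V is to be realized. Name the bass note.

G#

The applied chord viio43/V is rooted on C##: C##-E#-G#-B.
The figure 43 means second inversion — the fifth is in the bass.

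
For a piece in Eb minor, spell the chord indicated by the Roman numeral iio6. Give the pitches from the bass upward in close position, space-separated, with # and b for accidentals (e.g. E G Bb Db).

Ab Cb F

The numeral's case and figure indicate a diminished triad. In Eb minor its root, the supertonic, is F.
That chord is spelled F-Ab-Cb.
With the 6 figure the chord is in first inversion; from the bass Ab upward in close position it reads Ab-Cb-F.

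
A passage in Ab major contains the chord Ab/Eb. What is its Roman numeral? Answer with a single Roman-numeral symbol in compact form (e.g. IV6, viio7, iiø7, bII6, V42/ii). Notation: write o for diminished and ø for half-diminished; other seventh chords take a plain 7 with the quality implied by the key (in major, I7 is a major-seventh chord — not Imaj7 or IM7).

I64

Stacked in thirds the chord is Ab-C-Eb: a major triad on Ab.
In Ab major, Ab is the tonic; the diatonic major triad there is I.
With Eb in the bass the chord is in second inversion, so the figured bass is 64.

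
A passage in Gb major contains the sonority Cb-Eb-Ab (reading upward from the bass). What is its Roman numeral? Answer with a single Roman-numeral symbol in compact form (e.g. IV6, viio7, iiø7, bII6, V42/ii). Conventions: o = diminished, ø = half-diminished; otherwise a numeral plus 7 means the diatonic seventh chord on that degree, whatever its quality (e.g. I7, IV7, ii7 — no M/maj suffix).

Stacked in thirds the chord is Ab-Cb-Eb: a minor triad on Ab.
In Gb major, Ab is the supertonic; the diatonic minor triad there is ii.
With Cb in the bass the chord is in first inversion, so the figured bass is 6.

ii6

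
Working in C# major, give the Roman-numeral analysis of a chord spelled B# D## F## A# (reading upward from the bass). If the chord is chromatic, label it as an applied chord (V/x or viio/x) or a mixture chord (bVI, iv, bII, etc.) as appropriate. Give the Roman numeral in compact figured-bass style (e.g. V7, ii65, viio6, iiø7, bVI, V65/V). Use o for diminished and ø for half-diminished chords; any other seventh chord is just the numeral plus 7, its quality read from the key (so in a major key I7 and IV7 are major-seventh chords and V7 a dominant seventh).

The pitches B#-D##-F##-A# form a dominant seventh chord rooted on B#.
B# is not a diatonic chord root with this quality in C# major, but it lies a perfect fifth above E# (iii), so the chord functions as an applied dominant of iii.

V7/iii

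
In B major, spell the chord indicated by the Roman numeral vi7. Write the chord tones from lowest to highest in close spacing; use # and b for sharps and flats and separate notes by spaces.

In B major, scale degree 6 is G#, and the diatonic chord built there is a minor seventh chord.
That chord is spelled G#-B-D#-F#.

G# B D# F#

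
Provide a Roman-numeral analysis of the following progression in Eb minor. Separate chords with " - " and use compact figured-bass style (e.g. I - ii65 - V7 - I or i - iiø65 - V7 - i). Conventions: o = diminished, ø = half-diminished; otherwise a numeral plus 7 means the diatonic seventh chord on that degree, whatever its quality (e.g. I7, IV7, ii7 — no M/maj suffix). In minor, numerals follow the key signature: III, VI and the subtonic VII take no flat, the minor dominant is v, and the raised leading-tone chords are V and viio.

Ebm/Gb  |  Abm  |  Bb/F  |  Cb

Ebm/Gb: root Eb is the tonic; minor triad there is i6.
Abm has root Ab, degree 4 in Eb minor, so iv.
Bb/F: root Bb is the dominant; major triad there is V64.
Cb has root Cb, degree 6 in Eb minor, so VI.

i6 - iv - V64 - VI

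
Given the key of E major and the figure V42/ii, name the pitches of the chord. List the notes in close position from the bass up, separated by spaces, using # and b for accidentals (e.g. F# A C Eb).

B C# E# G#

V42/ii is a secondary dominant — the dominant seventh of ii. ii in E major is F#, so the applied chord's root is C#, a perfect fifth above.
Building a dominant seventh chord on C# gives C#-E#-G#-B.
The figured bass 42 indicates third inversion, placing the seventh (B) in the bass: B-C#-E#-G#.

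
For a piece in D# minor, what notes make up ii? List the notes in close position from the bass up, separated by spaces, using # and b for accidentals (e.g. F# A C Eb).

E# G# B#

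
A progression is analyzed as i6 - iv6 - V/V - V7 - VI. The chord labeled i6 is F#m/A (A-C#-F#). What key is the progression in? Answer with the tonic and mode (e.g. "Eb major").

F# minor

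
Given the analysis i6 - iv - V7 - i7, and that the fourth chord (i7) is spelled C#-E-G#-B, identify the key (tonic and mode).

C# minor

The anchor chord is a minor seventh chord on C#, labeled i7.
If C# is scale degree 1 and the mode makes that degree carry a minor seventh chord, the tonic is C# and the mode is minor.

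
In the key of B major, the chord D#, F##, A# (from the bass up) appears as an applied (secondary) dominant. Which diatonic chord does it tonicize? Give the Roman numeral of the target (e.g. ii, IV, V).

vi

The chord is a major triad on D#.
A dominant resolves down a perfect fifth: D# → G#. In B major, G# is scale degree 6, i.e. vi.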